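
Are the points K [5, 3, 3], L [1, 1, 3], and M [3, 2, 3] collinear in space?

Yes

KL = (-4, -2, 0), KM = (-2, -1, 0).
Each component of KM is 1/2 times the corresponding component of KL, so KM = 1/2·KL and the points are collinear.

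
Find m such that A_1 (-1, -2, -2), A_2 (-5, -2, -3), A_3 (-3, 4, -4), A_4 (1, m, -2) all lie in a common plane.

0

Coplanarity ⇔ det[A_1A_2; A_1A_3; A_1A_4] = 0.
Expanding, this is linear in m: (-6)m + (0) = 0.
So m = 0.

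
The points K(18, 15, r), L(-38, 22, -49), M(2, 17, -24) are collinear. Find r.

-14

Direction LM = (40, -5, 25). From the x-coordinate of K, the parameter along the line is τ = (18 − (-38))/40 = 7/5.
Then r = (-49) + 7/5·(25) = -14.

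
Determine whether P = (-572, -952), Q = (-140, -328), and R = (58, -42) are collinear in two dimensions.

Yes

PQ = (432, 624), PR = (630, 910).
Checking proportionality: PR = 35/24·PQ, so the vectors are parallel and the points are collinear.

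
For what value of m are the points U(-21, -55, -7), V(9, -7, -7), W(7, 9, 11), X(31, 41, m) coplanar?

5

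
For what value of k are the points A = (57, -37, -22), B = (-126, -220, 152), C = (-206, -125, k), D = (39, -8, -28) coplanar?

Normal to plane ABD: n = (-3948, -4230, -8601); plane equation n·P = 120696.
Requiring n·C = 120696: (-8601)k + (1342038) = 120696.
So k = 142.

142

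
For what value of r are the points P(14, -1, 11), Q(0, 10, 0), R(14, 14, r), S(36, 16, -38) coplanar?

-18

The points are coplanar iff PQ · (PR × PS) = 0.
Expanding, this is linear in r: (480)r + (8640) = 0.
So r = -18.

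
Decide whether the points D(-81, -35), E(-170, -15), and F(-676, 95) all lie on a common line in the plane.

DE = (-89, 20), DF = (-595, 130).
det[DE; DF] = (-89)(130) − (20)(-595) = 330.
The determinant is nonzero, so they are not collinear.

No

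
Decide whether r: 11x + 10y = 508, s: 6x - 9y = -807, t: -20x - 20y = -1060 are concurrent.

Yes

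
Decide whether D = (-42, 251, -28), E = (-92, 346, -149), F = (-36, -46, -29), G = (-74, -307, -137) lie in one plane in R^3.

No

With D as base: DE = (-50, 95, -121), DF = (6, -297, -1), DG = (-32, -558, -109).
DF × DG = (31815, 686, -12852).
DE · (DF × DG) = 29512.
Since 29512 ≠ 0, the four points are not coplanar.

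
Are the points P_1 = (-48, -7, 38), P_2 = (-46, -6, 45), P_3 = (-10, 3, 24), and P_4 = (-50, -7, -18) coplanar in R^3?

With P_1 as base: P_1P_2 = (2, 1, 7), P_1P_3 = (38, 10, -14), P_1P_4 = (-2, 0, -56).
P_1P_3 × P_1P_4 = (-560, 2156, 20).
P_1P_2 · (P_1P_3 × P_1P_4) = 1176.
Since 1176 ≠ 0, the four points are not coplanar.

No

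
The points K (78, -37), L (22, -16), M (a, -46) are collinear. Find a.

102

The three points are collinear iff det[KL; KM] = 0.
This determinant is linear in a: (-21)a + (2142) = 0, so a = 102.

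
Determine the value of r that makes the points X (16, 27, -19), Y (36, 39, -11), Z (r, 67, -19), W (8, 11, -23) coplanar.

The points are coplanar iff XY · (XZ × XW) = 0.
Expanding, this is linear in r: (-80)r + (640) = 0.
So r = 8.

8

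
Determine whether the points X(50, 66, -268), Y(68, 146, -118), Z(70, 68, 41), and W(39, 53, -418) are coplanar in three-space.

No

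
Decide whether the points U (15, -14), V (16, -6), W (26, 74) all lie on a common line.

Yes

UV = (1, 8), UW = (11, 88).
Checking proportionality: UW = 11·UV, so the vectors are parallel and the points are collinear.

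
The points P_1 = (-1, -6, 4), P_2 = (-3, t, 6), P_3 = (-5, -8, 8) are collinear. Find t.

Direction P_1P_3 = (-4, -2, 4). From the x-coordinate of P_2, the parameter along the line is τ = (-3 − (-1))/(-4) = 1/2.
Then t = (-6) + 1/2·(-2) = -7.

-7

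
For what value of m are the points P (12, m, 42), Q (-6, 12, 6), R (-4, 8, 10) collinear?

-24

Direction QR = (2, -4, 4). From the x-coordinate of P, the parameter along the line is τ = (12 − (-6))/2 = 9.
Then m = 12 + 9·(-4) = -24.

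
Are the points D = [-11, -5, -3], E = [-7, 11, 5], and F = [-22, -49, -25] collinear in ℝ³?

DE = (4, 16, 8), DF = (-11, -44, -22).
Each component of DF is -11/4 times the corresponding component of DE, so DF = -11/4·DE and the points are collinear.

Yes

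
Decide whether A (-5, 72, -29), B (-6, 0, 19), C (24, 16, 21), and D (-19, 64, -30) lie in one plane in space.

No

With A as base: AB = (-1, -72, 48), AC = (29, -56, 50), AD = (-14, -8, -1).
AC × AD = (456, -671, -1016).
AB · (AC × AD) = -912.
Since -912 ≠ 0, the four points are not coplanar.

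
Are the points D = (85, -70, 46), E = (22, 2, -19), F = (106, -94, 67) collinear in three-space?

No

DE = (-63, 72, -65), DF = (21, -24, 21).
Comparing components 2 and 3: (72)(21) − (-65)(-24) = -48 ≠ 0, so DE and DF are not parallel and the points are not collinear.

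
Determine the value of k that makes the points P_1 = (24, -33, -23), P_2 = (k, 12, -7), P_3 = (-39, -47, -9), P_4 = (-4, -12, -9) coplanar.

Normal to plane P_1P_3P_4: n = (-490, 490, -1715); plane equation n·P = 11515.
Requiring n·P_2 = 11515: (-490)k + (17885) = 11515.
So k = 13.

13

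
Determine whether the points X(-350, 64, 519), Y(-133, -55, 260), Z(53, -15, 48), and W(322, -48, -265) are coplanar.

Yes

The four points are coplanar iff the 3×3 determinant with rows XY, XZ, XW is zero.
Rows: (217, -119, -259), (403, -79, -471), (672, -112, -784).
Expanding along the first row: (217)(9184) − (-119)(560) + (-259)(7952) = 0.
Zero determinant ⇒ coplanar.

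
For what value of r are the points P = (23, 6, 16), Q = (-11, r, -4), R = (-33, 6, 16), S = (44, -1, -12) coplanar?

1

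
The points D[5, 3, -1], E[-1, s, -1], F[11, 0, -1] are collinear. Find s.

6

Collinearity requires DE × DF = 0; each component is linear in s.
The z-component gives (-6)s + (36) = 0, so s = 6.
The remaining components then also vanish.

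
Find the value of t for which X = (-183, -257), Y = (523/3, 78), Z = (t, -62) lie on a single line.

Collinearity: (Z − X) must be parallel to (Y − X) = (1072/3, 335).
Cross-multiplying the components: (t − (-183))·(335) = (195)·(1072/3).
Solving gives t = 25.

25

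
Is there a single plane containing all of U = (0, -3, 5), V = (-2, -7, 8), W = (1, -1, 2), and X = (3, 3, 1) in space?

A normal to the plane through U, V, W is n = UV × UW = (6, -3, 0).
The plane has equation n·P = 9. For X: n·X = 9.
Equal, so X lies in the plane and all four are coplanar.

Yes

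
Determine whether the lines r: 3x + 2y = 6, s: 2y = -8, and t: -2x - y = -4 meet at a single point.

No

The three lines meet at one point iff the augmented coefficient matrix [aᵢ bᵢ cᵢ] has rank < 3, i.e. its determinant vanishes.
Here the determinant is 8.
Nonzero, so no common point exists.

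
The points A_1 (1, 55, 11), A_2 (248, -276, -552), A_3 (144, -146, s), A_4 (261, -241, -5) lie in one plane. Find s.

Coplanarity ⇔ det[A_1A_2; A_1A_3; A_1A_4] = 0.
Expanding, this is linear in s: (-12948)s + (-5412264) = 0.
So s = -418.

-418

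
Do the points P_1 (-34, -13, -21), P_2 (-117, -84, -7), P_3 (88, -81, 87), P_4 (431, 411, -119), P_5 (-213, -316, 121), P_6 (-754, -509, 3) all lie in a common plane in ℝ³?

No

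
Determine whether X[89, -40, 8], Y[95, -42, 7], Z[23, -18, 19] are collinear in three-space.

XY = (6, -2, -1), XZ = (-66, 22, 11).
XY × XZ = (0, 0, 0).
The cross product vanishes, so the three points are collinear.

Yes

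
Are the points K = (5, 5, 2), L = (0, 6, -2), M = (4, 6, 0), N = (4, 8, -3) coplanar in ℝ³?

Yes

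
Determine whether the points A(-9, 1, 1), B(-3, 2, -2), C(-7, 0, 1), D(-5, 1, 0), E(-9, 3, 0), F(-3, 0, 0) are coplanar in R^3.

No

The plane through A, B, C has normal n = AB × AC = (-3, -6, -8) and equation n·P = 13.
Checking the remaining points: n·D = 9, n·E = 9, n·F = 9.
Since n·D = 9 ≠ 13, D is off the plane and the points are not all coplanar.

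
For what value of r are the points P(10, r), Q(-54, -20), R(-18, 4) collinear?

68/3

Collinearity: (P − Q) must be parallel to (R − Q) = (36, 24).
Cross-multiplying the components: (r − (-20))·(36) = (64)·(24).
Solving gives r = 68/3.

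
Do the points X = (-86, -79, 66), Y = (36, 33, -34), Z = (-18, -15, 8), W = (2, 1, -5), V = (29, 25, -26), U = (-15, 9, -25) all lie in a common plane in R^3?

Yes

The plane through X, Y, Z has normal n = XY × XZ = (-96, 276, 192) and equation n·P = -876.
Checking the remaining points: n·W = -876, n·V = -876, n·U = -876.
All equal -876, so all 6 points lie in one plane.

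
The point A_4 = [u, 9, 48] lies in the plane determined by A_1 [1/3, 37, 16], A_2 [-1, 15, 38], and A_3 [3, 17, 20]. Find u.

A normal to the plane is n = A_1A_2 × A_1A_3 = (352, 64, 256/3).
A_4 lies in the plane iff n · A_1A_4 = 0.
This gives (352)u + (2464/3) = 0, so u = -7/3.

-7/3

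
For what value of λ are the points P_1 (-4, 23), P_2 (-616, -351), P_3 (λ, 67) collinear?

The three points are collinear iff det[P_1P_2; P_1P_3] = 0.
This determinant is linear in λ: (374)λ + (-25432) = 0, so λ = 68.

68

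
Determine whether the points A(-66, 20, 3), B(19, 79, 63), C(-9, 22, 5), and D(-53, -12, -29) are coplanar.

No

With A as base: AB = (85, 59, 60), AC = (57, 2, 2), AD = (13, -32, -32).
AC × AD = (0, 1850, -1850).
AB · (AC × AD) = -1850.
Since -1850 ≠ 0, the four points are not coplanar.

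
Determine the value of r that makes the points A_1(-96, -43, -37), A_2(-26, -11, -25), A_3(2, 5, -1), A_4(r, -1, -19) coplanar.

-5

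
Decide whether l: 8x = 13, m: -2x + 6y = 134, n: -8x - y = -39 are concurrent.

Intersecting l and m: solving the 2×2 system gives (x, y) = (13/8, 183/8).
Substitute into n: (-8)(13/8) + (-1)(183/8) = -287/8.
But n requires -39 ≠ -287/8, so the three lines have no common point.

No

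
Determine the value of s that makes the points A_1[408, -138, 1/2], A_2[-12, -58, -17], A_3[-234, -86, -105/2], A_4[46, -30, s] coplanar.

Coplanarity ⇔ det[A_1A_2; A_1A_3; A_1A_4] = 0.
Expanding, this is linear in s: (29520)s + (0) = 0.
So s = 0.

0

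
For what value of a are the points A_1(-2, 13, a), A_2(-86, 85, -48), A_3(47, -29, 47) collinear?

12

Collinearity requires A_1A_2 × A_1A_3 = 0; each component is linear in a.
The x-component gives (-114)a + (1368) = 0, so a = 12.
The remaining components then also vanish.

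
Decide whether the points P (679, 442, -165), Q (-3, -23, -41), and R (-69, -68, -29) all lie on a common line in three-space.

PQ = (-682, -465, 124), PR = (-748, -510, 136).
Each component of PR is 34/31 times the corresponding component of PQ, so PR = 34/31·PQ and the points are collinear.

Yes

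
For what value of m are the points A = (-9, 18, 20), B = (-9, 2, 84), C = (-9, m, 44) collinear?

Collinearity requires AB × AC = 0; each component is linear in m.
The x-component gives (-64)m + (768) = 0, so m = 12.
The remaining components then also vanish.

12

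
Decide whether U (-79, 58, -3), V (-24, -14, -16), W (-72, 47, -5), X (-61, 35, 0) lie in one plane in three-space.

No

A normal to the plane through U, V, W is n = UV × UW = (1, 19, -101).
The plane has equation n·P = 1326. For X: n·X = 604.
604 ≠ 1326, so X is off the plane.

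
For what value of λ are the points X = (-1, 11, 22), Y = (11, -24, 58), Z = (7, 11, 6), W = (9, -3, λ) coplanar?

26

The points are coplanar iff XY · (XZ × XW) = 0.
Expanding, this is linear in λ: (280)λ + (-7280) = 0.
So λ = 26.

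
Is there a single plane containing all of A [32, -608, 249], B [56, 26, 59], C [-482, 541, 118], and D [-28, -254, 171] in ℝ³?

Yes

A normal to the plane through A, B, C is n = AB × AC = (135256, 100804, 353452).
The plane has equation n·P = 31048908. For D: n·D = 31048908.
Equal, so D lies in the plane and all four are coplanar.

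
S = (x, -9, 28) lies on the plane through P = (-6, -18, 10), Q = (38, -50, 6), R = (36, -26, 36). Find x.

1

The plane through P, Q, R has equation −864x − 1312y + 992z = 38720.
Substituting S: (-864)x + (39584) = 38720, so x = 1.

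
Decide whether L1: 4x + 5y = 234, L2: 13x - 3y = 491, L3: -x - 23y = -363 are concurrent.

Yes

The three lines meet at one point iff the augmented coefficient matrix [aᵢ bᵢ cᵢ] has rank < 3, i.e. its determinant vanishes.
Here the determinant is 0.
It vanishes, so the lines are concurrent at (41, 14).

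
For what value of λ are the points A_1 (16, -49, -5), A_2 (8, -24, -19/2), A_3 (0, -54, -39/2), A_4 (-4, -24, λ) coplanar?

-20

Normal to plane A_1A_2A_3: n = (-385, -44, 440); plane equation n·P = -6204.
Requiring n·A_4 = -6204: (440)λ + (2596) = -6204.
So λ = -20.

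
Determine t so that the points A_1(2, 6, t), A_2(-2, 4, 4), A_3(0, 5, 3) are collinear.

2

Direction A_2A_3 = (2, 1, -1). From the x-coordinate of A_1, the parameter along the line is τ = (2 − (-2))/2 = 2.
Then t = 4 + 2·(-1) = 2.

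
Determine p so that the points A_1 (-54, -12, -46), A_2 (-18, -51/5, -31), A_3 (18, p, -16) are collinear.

-42/5

Collinearity requires A_1A_2 × A_1A_3 = 0; each component is linear in p.
The x-component gives (-15)p + (-126) = 0, so p = -42/5.
The remaining components then also vanish.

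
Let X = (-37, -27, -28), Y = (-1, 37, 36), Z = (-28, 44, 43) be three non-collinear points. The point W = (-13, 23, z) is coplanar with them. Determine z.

A normal to the plane is n = XY × XZ = (0, -1980, 1980).
W lies in the plane iff n · XW = 0.
This gives (1980)z + (-43560) = 0, so z = 22.

22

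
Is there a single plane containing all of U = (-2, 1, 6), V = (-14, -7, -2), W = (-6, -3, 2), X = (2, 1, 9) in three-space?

No

With U as base: UV = (-12, -8, -8), UW = (-4, -4, -4), UX = (4, 0, 3).
UW × UX = (-12, -4, 16).
UV · (UW × UX) = 48.
Since 48 ≠ 0, the four points are not coplanar.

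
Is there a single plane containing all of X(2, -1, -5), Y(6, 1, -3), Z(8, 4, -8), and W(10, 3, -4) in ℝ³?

With X as base: XY = (4, 2, 2), XZ = (6, 5, -3), XW = (8, 4, 1).
XZ × XW = (17, -30, -16).
XY · (XZ × XW) = -24.
Since -24 ≠ 0, the four points are not coplanar.

No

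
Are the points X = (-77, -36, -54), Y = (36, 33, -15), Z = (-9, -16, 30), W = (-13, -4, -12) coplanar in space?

Yes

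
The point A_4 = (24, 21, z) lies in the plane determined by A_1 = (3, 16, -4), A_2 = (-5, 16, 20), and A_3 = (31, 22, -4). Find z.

A normal to the plane is n = A_1A_2 × A_1A_3 = (-144, 672, -48).
A_4 lies in the plane iff n · A_1A_4 = 0.
This gives (-48)z + (144) = 0, so z = 3.

3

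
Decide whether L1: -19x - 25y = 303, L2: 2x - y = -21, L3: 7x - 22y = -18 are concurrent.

Intersecting L1 and L2: solving the 2×2 system gives (x, y) = (-12, -3).
Substitute into L3: (7)(-12) + (-22)(-3) = -18.
This equals -18, so (-12, -3) lies on all three lines and they are concurrent.

Yes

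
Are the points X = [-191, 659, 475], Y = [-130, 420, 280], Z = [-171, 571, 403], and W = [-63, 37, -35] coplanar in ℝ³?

Yes

A normal to the plane through X, Y, Z is n = XY × XZ = (48, 492, -588).
The plane has equation n·P = 35760. For W: n·W = 35760.
Equal, so W lies in the plane and all four are coplanar.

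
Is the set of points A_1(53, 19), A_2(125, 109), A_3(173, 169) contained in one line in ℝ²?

Yes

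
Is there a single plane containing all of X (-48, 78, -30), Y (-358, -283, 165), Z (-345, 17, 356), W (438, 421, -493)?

No

With X as base: XY = (-310, -361, 195), XZ = (-297, -61, 386), XW = (486, 343, -463).
XZ × XW = (-104155, 50085, -72225).
XY · (XZ × XW) = 123490.
Since 123490 ≠ 0, the four points are not coplanar.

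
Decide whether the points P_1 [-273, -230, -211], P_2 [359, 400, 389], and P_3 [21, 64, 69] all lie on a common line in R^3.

No

P_1P_2 = (632, 630, 600), P_1P_3 = (294, 294, 280).
P_1P_2 × P_1P_3 = (0, -560, 588).
The cross product is nonzero, so the points do not lie on one line.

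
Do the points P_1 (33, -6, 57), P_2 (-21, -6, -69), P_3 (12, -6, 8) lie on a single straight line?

Yes

P_1P_2 = (-54, 0, -126), P_1P_3 = (-21, 0, -49).
Each component of P_1P_3 is 7/18 times the corresponding component of P_1P_2, so P_1P_3 = 7/18·P_1P_2 and the points are collinear.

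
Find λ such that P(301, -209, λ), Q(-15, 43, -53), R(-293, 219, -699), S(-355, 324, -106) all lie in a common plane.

The points are coplanar iff PQ · (PR × PS) = 0.
Expanding, this is linear in λ: (18278)λ + (-1809522) = 0.
So λ = 99.

99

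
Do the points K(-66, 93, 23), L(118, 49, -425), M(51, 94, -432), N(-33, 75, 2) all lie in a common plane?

Yes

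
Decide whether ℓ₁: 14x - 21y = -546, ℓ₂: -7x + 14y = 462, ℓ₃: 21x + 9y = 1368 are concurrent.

Yes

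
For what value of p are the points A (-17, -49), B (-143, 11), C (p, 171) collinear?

-479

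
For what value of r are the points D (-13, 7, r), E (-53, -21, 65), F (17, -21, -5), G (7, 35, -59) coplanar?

-7

The points are coplanar iff DE · (DF × DG) = 0.
Expanding, this is linear in r: (-3920)r + (-27440) = 0.
So r = -7.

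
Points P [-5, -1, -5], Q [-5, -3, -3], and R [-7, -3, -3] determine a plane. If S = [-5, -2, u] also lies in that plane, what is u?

A normal to the plane is n = PQ × PR = (0, -4, -4).
S lies in the plane iff n · PS = 0.
This gives (-4)u + (-16) = 0, so u = -4.

-4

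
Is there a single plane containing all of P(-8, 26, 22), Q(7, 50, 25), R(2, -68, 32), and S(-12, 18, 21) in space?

No

A normal to the plane through P, Q, R is n = PQ × PR = (522, -120, -1650).
The plane has equation n·X = -43596. For S: n·S = -43074.
-43074 ≠ -43596, so S is off the plane.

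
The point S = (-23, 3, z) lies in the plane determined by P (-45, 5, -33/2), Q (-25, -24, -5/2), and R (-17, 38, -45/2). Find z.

-23/2

The plane through P, Q, R has equation −288x + 512y + 1472z = -8768.
Substituting S: (1472)z + (8160) = -8768, so z = -23/2.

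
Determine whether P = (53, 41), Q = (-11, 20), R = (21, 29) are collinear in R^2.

No

PQ = (-64, -21), PR = (-32, -12).
If collinear, PR would be a scalar multiple of PQ. But (-64)·(-12) ≠ (-21)·(-32) (difference 96), so they are not parallel; the points are not collinear.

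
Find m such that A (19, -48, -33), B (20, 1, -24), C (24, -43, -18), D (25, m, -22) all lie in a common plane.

Normal to plane ABC: n = (690, 30, -240); plane equation n·P = 19590.
Requiring n·D = 19590: (30)m + (22530) = 19590.
So m = -98.

-98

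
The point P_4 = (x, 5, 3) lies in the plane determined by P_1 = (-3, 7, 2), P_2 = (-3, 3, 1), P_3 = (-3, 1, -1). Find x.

-3

The plane through P_1, P_2, P_3 has equation 6x = -18.
Substituting P_4: (6)x + (0) = -18, so x = -3.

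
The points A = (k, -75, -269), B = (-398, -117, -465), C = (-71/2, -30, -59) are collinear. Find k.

Direction BC = (725/2, 87, 406). From the y-coordinate of A, the parameter along the line is τ = (-75 − (-117))/87 = 14/29.
Then k = (-398) + 14/29·(725/2) = -223.

-223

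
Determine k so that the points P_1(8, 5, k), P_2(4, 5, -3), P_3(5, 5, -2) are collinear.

1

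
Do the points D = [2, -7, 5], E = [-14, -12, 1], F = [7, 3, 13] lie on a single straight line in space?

DE = (-16, -5, -4), DF = (5, 10, 8).
DE × DF = (0, 108, -135).
The cross product is nonzero, so the points do not lie on one line.

No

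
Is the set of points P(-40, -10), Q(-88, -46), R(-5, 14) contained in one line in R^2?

No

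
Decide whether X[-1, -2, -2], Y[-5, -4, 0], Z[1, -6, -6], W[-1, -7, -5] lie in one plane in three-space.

The four points are coplanar iff the 3×3 determinant with rows XY, XZ, XW is zero.
Rows: (-4, -2, 2), (2, -4, -4), (0, -5, -3).
Expanding along the first row: (-4)(-8) − (-2)(-6) + (2)(-10) = 0.
Zero determinant ⇒ coplanar.

Yes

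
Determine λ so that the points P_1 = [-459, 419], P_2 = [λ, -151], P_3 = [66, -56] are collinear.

171

Collinearity: (P_2 − P_1) must be parallel to (P_3 − P_1) = (525, -475).
Cross-multiplying the components: (λ − (-459))·(-475) = (-570)·(525).
Solving gives λ = 171.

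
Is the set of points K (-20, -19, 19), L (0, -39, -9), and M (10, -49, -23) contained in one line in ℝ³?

Yes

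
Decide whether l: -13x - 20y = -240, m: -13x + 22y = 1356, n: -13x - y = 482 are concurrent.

Yes

Intersecting l and m: solving the 2×2 system gives (x, y) = (-40, 38).
Substitute into n: (-13)(-40) + (-1)(38) = 482.
This equals 482, so (-40, 38) lies on all three lines and they are concurrent.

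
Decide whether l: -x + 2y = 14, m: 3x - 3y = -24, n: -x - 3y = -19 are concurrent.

Lines aᵢx + bᵢy = cᵢ with pairwise distinct directions are concurrent exactly when det[aᵢ bᵢ cᵢ] = 0.
Here the determinant is 9.
Nonzero, so no common point exists.

No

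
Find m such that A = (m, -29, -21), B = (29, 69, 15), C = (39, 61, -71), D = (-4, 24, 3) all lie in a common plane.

-41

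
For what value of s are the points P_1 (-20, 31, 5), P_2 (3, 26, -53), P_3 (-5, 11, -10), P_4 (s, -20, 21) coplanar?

-1

Coplanarity ⇔ det[P_1P_2; P_1P_3; P_1P_4] = 0.
Expanding, this is linear in s: (-1085)s + (-1085) = 0.
So s = -1.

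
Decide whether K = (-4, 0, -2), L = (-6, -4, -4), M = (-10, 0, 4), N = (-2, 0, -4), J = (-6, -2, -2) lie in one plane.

Yes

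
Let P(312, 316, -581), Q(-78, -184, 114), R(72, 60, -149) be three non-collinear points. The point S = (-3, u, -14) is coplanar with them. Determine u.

-20

Coplanarity requires PQ · (PR × PS) = 0.
PQ = (-390, -500, 695), PR = (-240, -256, 432); the triple product is linear in u with coefficient 1680 and constant term 33600.
Setting it to zero: u = -20.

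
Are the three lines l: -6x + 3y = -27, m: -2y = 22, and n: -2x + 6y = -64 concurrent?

Yes

Intersecting l and m: solving the 2×2 system gives (x, y) = (-1, -11).
Substitute into n: (-2)(-1) + (6)(-11) = -64.
This equals -64, so (-1, -11) lies on all three lines and they are concurrent.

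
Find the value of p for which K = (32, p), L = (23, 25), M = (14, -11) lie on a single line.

Collinearity: (K − L) must be parallel to (M − L) = (-9, -36).
Cross-multiplying the components: (p − 25)·(-9) = (9)·(-36).
Solving gives p = 61.

61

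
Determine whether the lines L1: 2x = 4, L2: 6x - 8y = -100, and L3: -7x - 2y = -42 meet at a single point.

Yes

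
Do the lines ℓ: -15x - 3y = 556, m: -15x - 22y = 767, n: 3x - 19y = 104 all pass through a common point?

Intersecting ℓ and m: solving the 2×2 system gives (x, y) = (-9931/285, -211/19).
Substitute into n: (3)(-9931/285) + (-19)(-211/19) = 10114/95.
But n requires 104 ≠ 10114/95, so the three lines have no common point.

No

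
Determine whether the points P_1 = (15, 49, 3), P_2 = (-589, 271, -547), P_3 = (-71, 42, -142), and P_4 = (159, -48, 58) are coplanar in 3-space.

Yes

With P_1 as base: P_1P_2 = (-604, 222, -550), P_1P_3 = (-86, -7, -145), P_1P_4 = (144, -97, 55).
P_1P_3 × P_1P_4 = (-14450, -16150, 9350).
P_1P_2 · (P_1P_3 × P_1P_4) = 0.
The scalar triple product vanishes, so the four points are coplanar.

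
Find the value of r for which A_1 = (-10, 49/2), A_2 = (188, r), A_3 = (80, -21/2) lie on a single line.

-105/2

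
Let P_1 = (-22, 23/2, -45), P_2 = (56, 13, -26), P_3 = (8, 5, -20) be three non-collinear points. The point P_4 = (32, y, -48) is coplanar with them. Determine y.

19

The plane through P_1, P_2, P_3 has equation 161x − 1380y − 552z = 5428.
Substituting P_4: (-1380)y + (31648) = 5428, so y = 19.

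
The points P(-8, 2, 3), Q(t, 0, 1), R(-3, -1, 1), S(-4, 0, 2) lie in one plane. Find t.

-6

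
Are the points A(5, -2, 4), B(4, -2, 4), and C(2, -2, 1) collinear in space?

No

AB = (-1, 0, 0), AC = (-3, 0, -3).
AB × AC = (0, -3, 0).
The cross product is nonzero, so the points do not lie on one line.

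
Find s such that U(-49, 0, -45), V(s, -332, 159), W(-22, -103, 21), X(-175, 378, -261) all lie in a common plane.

The points are coplanar iff UV · (UW × UX) = 0.
Expanding, this is linear in s: (-2700)s + (126900) = 0.
So s = 47.

47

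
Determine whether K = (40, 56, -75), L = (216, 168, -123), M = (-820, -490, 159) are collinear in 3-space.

KL = (176, 112, -48), KM = (-860, -546, 234).
Comparing components 3 and 1: (-48)(-860) − (176)(234) = 96 ≠ 0, so KL and KM are not parallel and the points are not collinear.

No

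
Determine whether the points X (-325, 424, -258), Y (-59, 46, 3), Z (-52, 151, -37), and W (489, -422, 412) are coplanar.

A normal to the plane through X, Y, Z is n = XY × XZ = (-12285, 12467, 30576).
The plane has equation n·P = 1390025. For W: n·W = 1328873.
1328873 ≠ 1390025, so W is off the plane.

No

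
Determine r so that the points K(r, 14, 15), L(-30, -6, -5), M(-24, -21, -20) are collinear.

-38

Collinearity requires KL × KM = 0; each component is linear in r.
The y-component gives (-15)r + (-570) = 0, so r = -38.
The remaining components then also vanish.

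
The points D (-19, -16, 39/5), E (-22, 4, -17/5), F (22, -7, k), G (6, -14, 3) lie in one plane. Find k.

-17/5

Normal to plane DEG: n = (-368/5, -1472/5, -506); plane equation n·P = 2162.
Requiring n·F = 2162: (-506)k + (2208/5) = 2162.
So k = -17/5.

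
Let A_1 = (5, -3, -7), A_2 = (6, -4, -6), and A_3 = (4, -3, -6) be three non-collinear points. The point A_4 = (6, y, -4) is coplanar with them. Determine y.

The plane through A_1, A_2, A_3 has equation −1x − 2y − 1z = 8.
Substituting A_4: (-2)y + (-2) = 8, so y = -5.

-5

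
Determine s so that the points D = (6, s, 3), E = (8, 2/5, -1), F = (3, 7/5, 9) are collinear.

4/5

Collinearity requires DE × DF = 0; each component is linear in s.
The x-component gives (-10)s + (8) = 0, so s = 4/5.
The remaining components then also vanish.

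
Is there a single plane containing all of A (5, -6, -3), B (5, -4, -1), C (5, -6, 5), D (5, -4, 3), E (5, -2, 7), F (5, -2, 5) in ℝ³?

The plane through A, B, C has normal n = AB × AC = (16, 0, 0) and equation n·P = 80.
Checking the remaining points: n·D = 80, n·E = 80, n·F = 80.
All equal 80, so all 6 points lie in one plane.

Yes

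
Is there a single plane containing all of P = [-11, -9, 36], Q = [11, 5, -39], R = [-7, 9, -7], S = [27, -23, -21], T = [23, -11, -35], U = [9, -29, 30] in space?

Yes

The plane through P, Q, R has normal n = PQ × PR = (748, 646, 340) and equation n·X = -1802.
Checking the remaining points: n·S = -1802, n·T = -1802, n·U = -1802.
All equal -1802, so all 6 points lie in one plane.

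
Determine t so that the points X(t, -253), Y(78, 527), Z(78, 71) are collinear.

78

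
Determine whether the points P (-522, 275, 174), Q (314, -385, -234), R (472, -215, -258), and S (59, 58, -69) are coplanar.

With P as base: PQ = (836, -660, -408), PR = (994, -490, -432), PS = (581, -217, -243).
PR × PS = (25326, -9450, 68992).
PQ · (PR × PS) = -739200.
Since -739200 ≠ 0, the four points are not coplanar.

No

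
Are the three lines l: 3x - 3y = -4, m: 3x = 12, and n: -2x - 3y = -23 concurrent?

Intersecting l and m: solving the 2×2 system gives (x, y) = (4, 16/3).
Substitute into n: (-2)(4) + (-3)(16/3) = -24.
But n requires -23 ≠ -24, so the three lines have no common point.

No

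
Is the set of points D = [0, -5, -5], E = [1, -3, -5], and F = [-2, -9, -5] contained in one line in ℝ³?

Yes

DE = (1, 2, 0), DF = (-2, -4, 0).
Each component of DF is -2 times the corresponding component of DE, so DF = -2·DE and the points are collinear.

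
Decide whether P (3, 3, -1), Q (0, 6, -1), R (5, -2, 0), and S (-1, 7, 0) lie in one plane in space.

With P as base: PQ = (-3, 3, 0), PR = (2, -5, 1), PS = (-4, 4, 1).
PR × PS = (-9, -6, -12).
PQ · (PR × PS) = 9.
Since 9 ≠ 0, the four points are not coplanar.

No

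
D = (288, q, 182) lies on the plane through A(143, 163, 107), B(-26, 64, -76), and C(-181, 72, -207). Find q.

28

Coplanarity requires AB · (AC × AD) = 0.
AB = (-169, -99, -183), AC = (-324, -91, -314); the triple product is linear in q with coefficient 6226 and constant term -174328.
Setting it to zero: q = 28.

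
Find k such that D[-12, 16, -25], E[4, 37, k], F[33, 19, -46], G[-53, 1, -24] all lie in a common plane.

-3

Normal to plane DFG: n = (-312, 816, -552); plane equation n·P = 30600.
Requiring n·E = 30600: (-552)k + (28944) = 30600.
So k = -3.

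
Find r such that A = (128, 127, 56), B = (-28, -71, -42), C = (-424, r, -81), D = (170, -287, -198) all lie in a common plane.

-224

Normal to plane ABD: n = (9720, -43740, 72900); plane equation n·P = -228420.
Requiring n·C = -228420: (-43740)r + (-10026180) = -228420.
So r = -224.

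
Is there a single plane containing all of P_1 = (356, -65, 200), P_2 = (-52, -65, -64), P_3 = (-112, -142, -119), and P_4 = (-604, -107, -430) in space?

Yes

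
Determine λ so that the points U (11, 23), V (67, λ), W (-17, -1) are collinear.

The three points are collinear iff det[UV; UW] = 0.
This determinant is linear in λ: (28)λ + (-1988) = 0, so λ = 71.

71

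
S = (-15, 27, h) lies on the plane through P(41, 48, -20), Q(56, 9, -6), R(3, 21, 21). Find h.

29

The plane through P, Q, R has equation −1221x − 1147y − 1887z = -67377.
Substituting S: (-1887)h + (-12654) = -67377, so h = 29.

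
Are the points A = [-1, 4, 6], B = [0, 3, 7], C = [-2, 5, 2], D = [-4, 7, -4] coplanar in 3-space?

Yes

A normal to the plane through A, B, C is n = AB × AC = (3, 3, 0).
The plane has equation n·P = 9. For D: n·D = 9.
Equal, so D lies in the plane and all four are coplanar.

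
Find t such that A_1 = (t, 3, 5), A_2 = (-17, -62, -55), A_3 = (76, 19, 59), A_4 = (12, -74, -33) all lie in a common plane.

23

The points are coplanar iff A_1A_2 · (A_1A_3 × A_1A_4) = 0.
Expanding, this is linear in t: (-3150)t + (72450) = 0.
So t = 23.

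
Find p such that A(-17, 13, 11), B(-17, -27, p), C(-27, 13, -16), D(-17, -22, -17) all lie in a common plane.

-21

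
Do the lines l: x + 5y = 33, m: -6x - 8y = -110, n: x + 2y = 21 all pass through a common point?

The three lines meet at one point iff the augmented coefficient matrix [aᵢ bᵢ cᵢ] has rank < 3, i.e. its determinant vanishes.
Here the determinant is 0.
It vanishes, so the lines are concurrent at (13, 4).

Yes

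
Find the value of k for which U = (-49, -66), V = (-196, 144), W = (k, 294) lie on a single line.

-301

The three points are collinear iff det[UV; UW] = 0.
This determinant is linear in k: (-210)k + (-63210) = 0, so k = -301.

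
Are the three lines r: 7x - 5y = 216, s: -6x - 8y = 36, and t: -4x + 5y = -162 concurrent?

Yes

Lines aᵢx + bᵢy = cᵢ with pairwise distinct directions are concurrent exactly when det[aᵢ bᵢ cᵢ] = 0.
Here the determinant is 0.
It vanishes, so the lines are concurrent at (18, -18).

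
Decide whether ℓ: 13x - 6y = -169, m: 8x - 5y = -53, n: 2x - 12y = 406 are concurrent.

The three lines meet at one point iff the augmented coefficient matrix [aᵢ bᵢ cᵢ] has rank < 3, i.e. its determinant vanishes.
Here the determinant is 0.
It vanishes, so the lines are concurrent at (-31, -39).

Yes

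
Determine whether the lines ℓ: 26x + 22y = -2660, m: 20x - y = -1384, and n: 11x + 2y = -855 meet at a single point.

No

Intersecting ℓ and m: solving the 2×2 system gives (x, y) = (-16554/233, -8608/233).
Substitute into n: (11)(-16554/233) + (2)(-8608/233) = -199310/233.
But n requires -855 ≠ -199310/233, so the three lines have no common point.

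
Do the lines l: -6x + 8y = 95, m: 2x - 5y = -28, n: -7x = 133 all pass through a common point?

No

Lines aᵢx + bᵢy = cᵢ with pairwise distinct directions are concurrent exactly when det[aᵢ bᵢ cᵢ] = 0.
Here the determinant is 105.
Nonzero, so no common point exists.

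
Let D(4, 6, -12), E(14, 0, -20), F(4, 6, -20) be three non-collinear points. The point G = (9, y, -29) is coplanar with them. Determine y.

The plane through D, E, F has equation 48x + 80y = 672.
Substituting G: (80)y + (432) = 672, so y = 3.

3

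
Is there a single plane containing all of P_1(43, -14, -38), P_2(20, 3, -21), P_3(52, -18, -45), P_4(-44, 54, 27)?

The four points are coplanar iff the 3×3 determinant with rows P_1P_2, P_1P_3, P_1P_4 is zero.
Rows: (-23, 17, 17), (9, -4, -7), (-87, 68, 65).
Expanding along the first row: (-23)(216) − (17)(-24) + (17)(264) = -72.
Nonzero ⇒ not coplanar.

No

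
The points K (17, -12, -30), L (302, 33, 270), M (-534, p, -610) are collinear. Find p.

-99

Direction KL = (285, 45, 300). From the x-coordinate of M, the parameter along the line is τ = (-534 − 17)/285 = -29/15.
Then p = (-12) + (-29/15)·(45) = -99.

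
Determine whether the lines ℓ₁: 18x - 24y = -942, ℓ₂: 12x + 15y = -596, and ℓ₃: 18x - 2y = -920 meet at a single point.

No

Intersecting ℓ₁ and ℓ₂: solving the 2×2 system gives (x, y) = (-4739/93, 32/31).
Substitute into ℓ₃: (18)(-4739/93) + (-2)(32/31) = -28498/31.
But ℓ₃ requires -920 ≠ -28498/31, so the three lines have no common point.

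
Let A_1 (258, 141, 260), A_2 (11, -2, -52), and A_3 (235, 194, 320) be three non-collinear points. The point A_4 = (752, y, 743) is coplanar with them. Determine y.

322

The plane through A_1, A_2, A_3 has equation 7956x + 21996y − 16380z = 895284.
Substituting A_4: (21996)y + (-6187428) = 895284, so y = 322.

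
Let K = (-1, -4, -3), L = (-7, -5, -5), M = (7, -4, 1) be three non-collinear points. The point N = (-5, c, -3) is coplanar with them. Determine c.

-6

Coplanarity requires KL · (KM × KN) = 0.
KL = (-6, -1, -2), KM = (8, 0, 4); the triple product is linear in c with coefficient 8 and constant term 48.
Setting it to zero: c = -6.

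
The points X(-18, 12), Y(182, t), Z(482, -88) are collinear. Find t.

-28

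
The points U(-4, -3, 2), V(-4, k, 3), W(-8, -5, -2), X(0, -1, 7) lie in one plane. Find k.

-3

Normal to plane UWX: n = (-2, 4, 0); plane equation n·P = -4.
Requiring n·V = -4: (4)k + (8) = -4.
So k = -3.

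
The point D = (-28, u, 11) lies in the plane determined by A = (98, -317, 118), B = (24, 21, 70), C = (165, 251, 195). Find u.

-400

The plane through A, B, C has equation 53290x + 2482y − 64678z = -3196378.
Substituting D: (2482)u + (-2203578) = -3196378, so u = -400.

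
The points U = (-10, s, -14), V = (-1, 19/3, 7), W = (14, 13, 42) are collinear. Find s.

Collinearity requires UV × UW = 0; each component is linear in s.
The x-component gives (-35)s + (245/3) = 0, so s = 7/3.
The remaining components then also vanish.

7/3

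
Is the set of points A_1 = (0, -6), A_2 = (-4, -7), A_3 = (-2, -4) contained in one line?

No

A_1A_2 = (-4, -1), A_1A_3 = (-2, 2).
Twice the signed area of △A_1A_2A_3 is (-4)(2) − (-1)(-2) = -10.
The area is nonzero, so the three points are not collinear.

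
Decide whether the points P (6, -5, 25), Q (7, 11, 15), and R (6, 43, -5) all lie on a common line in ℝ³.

No

PQ = (1, 16, -10), PR = (0, 48, -30).
Comparing components 3 and 1: (-10)(0) − (1)(-30) = 30 ≠ 0, so PQ and PR are not parallel and the points are not collinear.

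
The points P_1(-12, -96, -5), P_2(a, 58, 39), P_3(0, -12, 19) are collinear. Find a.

10

Direction P_1P_3 = (12, 84, 24). From the y-coordinate of P_2, the parameter along the line is τ = (58 − (-96))/84 = 11/6.
Then a = (-12) + 11/6·(12) = 10.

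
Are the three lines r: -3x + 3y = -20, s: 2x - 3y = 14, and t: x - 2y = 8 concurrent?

Lines aᵢx + bᵢy = cᵢ with pairwise distinct directions are concurrent exactly when det[aᵢ bᵢ cᵢ] = 0.
Here the determinant is 2.
Nonzero, so no common point exists.

No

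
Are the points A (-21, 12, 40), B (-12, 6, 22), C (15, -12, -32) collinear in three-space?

AB = (9, -6, -18), AC = (36, -24, -72).
AB × AC = (0, 0, 0).
The cross product vanishes, so the three points are collinear.

Yes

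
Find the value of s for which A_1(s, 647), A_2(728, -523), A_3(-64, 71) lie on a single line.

Collinearity: (A_1 − A_2) must be parallel to (A_3 − A_2) = (-792, 594).
Cross-multiplying the components: (s − 728)·(594) = (1170)·(-792).
Solving gives s = -832.

-832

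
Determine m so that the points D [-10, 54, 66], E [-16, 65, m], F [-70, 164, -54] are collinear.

54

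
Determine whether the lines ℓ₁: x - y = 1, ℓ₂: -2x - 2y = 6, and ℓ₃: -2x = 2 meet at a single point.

Intersecting ℓ₁ and ℓ₂: solving the 2×2 system gives (x, y) = (-1, -2).
Substitute into ℓ₃: (-2)(-1) + (0)(-2) = 2.
This equals 2, so (-1, -2) lies on all three lines and they are concurrent.

Yes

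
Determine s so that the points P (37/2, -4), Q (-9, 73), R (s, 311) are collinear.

-94

The three points are collinear iff det[PQ; PR] = 0.
This determinant is linear in s: (-77)s + (-7238) = 0, so s = -94.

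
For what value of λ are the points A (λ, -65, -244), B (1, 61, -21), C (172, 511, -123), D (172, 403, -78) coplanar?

-550

Coplanarity ⇔ det[AB; AC; AD] = 0.
Expanding, this is linear in λ: (-9234)λ + (-5078700) = 0.
So λ = -550.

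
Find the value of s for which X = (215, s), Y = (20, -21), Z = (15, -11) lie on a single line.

-411

Collinearity: (X − Y) must be parallel to (Z − Y) = (-5, 10).
Cross-multiplying the components: (s − (-21))·(-5) = (195)·(10).
Solving gives s = -411.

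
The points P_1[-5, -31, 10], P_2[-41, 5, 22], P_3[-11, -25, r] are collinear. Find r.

12

Collinearity requires P_1P_2 × P_1P_3 = 0; each component is linear in r.
The x-component gives (36)r + (-432) = 0, so r = 12.
The remaining components then also vanish.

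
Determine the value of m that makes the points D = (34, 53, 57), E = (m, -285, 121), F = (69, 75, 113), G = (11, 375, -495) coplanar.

-143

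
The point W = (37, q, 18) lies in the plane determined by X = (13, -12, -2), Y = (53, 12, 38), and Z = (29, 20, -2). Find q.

8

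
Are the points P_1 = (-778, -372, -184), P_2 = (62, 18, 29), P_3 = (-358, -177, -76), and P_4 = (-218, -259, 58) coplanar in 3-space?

No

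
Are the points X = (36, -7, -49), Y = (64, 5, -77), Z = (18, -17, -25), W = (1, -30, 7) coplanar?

The four points are coplanar iff the 3×3 determinant with rows XY, XZ, XW is zero.
Rows: (28, 12, -28), (-18, -10, 24), (-35, -23, 56).
Expanding along the first row: (28)(-8) − (12)(-168) + (-28)(64) = 0.
Zero determinant ⇒ coplanar.

Yes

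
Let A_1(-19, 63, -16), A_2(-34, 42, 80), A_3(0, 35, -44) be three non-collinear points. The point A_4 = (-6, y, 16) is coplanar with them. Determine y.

14

The plane through A_1, A_2, A_3 has equation 3276x + 1404y + 819z = 13104.
Substituting A_4: (1404)y + (-6552) = 13104, so y = 14.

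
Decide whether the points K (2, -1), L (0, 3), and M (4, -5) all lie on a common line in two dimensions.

KL = (-2, 4), KM = (2, -4).
Twice the signed area of △KLM is (-2)(-4) − (4)(2) = 0.
The triangle is degenerate (zero area), so the points are collinear.

Yes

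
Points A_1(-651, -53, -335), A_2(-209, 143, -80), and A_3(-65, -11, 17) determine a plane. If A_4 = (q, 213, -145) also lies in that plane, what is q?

A normal to the plane is n = A_1A_2 × A_1A_3 = (58282, -6154, -96292).
A_4 lies in the plane iff n · A_1A_4 = 0.
This gives (58282)q + (18009138) = 0, so q = -309.

-309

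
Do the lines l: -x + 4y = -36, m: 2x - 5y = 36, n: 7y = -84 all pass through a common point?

The three lines meet at one point iff the augmented coefficient matrix [aᵢ bᵢ cᵢ] has rank < 3, i.e. its determinant vanishes.
Here the determinant is 0.
It vanishes, so the lines are concurrent at (-12, -12).

Yes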